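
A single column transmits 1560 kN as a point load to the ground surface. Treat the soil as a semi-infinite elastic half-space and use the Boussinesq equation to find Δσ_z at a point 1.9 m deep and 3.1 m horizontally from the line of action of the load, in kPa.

Boussinesq vertical stress below a point load on an elastic half-space:
Δσ_z = 3P/(2πz²) · [1 + (r/z)²]^(−5/2)
r/z = 3.1/1.9 = 1.6316; [1+(r/z)²]^(−5/2) = 0.038966.
Δσ_z = 3×1560/(2π×1.9²) × 0.038966 = 206.33 × 0.038966 = 8.04 kPa

Δσ_z ≈ 8.04 kPa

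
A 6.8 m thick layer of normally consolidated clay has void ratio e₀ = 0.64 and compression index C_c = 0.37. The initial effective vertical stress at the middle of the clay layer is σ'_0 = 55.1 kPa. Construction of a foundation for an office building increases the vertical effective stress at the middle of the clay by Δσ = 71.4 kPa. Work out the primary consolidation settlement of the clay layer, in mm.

Final effective stress: σ'_f = σ'_0 + Δσ = 55.1 + 71.4 = 126.5 kPa.
Normally consolidated clay, so the full stress increment lies on the virgin compression line:
S_c = C_c·H/(1+e₀)·log₁₀(σ'_f/σ'_0) = 0.37×6.8/(1+0.64)×log₁₀(126.5/55.1)
    = 1.5341 × 0.36094 = 0.5537 m

S_c ≈ 554 mm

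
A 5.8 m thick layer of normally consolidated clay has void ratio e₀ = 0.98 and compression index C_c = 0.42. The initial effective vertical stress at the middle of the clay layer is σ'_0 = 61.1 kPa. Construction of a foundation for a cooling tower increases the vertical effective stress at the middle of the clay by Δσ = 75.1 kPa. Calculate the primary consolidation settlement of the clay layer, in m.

S_c ≈ 0.428 m

Final effective stress: σ'_f = σ'_0 + Δσ = 61.1 + 75.1 = 136.2 kPa.
Normally consolidated clay, so the full stress increment lies on the virgin compression line:
S_c = C_c·H/(1+e₀)·log₁₀(σ'_f/σ'_0) = 0.42×5.8/(1+0.98)×log₁₀(136.2/61.1)
    = 1.2303 × 0.34814 = 0.4283 m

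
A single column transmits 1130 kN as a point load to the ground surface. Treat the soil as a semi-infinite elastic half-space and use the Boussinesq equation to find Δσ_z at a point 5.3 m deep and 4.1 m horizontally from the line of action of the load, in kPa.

Boussinesq vertical stress below a point load on an elastic half-space:
Δσ_z = 3P/(2πz²) · [1 + (r/z)²]^(−5/2)
r/z = 4.1/5.3 = 0.77358; [1+(r/z)²]^(−5/2) = 0.30957.
Δσ_z = 3×1130/(2π×5.3²) × 0.30957 = 19.207 × 0.30957 = 5.946 kPa

Δσ_z ≈ 5.95 kPa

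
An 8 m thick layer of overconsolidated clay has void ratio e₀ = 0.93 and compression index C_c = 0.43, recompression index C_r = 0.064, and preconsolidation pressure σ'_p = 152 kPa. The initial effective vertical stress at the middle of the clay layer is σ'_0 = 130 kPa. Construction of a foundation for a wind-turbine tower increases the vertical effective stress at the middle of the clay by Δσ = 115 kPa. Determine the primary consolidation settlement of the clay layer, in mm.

Final effective stress: σ'_f = 130 + 115 = 245 kPa.
σ'_f = 245 > σ'_p = 152 kPa, so the stress path crosses the preconsolidation pressure — recompression up to σ'_p, then virgin compression beyond:
S_c = H/(1+e₀)·[C_r·log₁₀(σ'_p/σ'_0) + C_c·log₁₀(σ'_f/σ'_p)]
    = 8/1.93 × [0.064×log₁₀(152/130) + 0.43×log₁₀(245/152)]
    = 4.1451 × [0.0043456 + 0.089149] = 0.3875 m

S_c ≈ 388 mm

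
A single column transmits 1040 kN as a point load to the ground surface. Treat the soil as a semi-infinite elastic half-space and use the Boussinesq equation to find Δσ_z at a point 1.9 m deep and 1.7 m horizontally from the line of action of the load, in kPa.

Δσ_z ≈ 31.6 kPa

Boussinesq vertical stress below a point load on an elastic half-space:
Δσ_z = 3P/(2πz²) · [1 + (r/z)²]^(−5/2)
r/z = 1.7/1.9 = 0.89474; [1+(r/z)²]^(−5/2) = 0.22987.
Δσ_z = 3×1040/(2π×1.9²) × 0.22987 = 137.55 × 0.22987 = 31.62 kPa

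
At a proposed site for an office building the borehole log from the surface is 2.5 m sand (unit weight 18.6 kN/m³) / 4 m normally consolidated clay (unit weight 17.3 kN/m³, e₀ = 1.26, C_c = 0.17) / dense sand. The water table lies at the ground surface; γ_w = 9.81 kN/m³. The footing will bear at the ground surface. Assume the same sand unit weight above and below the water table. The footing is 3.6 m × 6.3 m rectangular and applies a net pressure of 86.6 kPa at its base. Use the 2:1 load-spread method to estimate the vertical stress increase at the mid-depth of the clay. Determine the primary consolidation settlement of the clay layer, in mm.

S_c ≈ 62 mm

Mid-depth of clay below the ground surface: z = 2.5 + 4/2 = 4.5 m.
Total vertical stress at mid-clay: σ_v = 18.6×2.5 + 17.3×2 = 81.1 kPa.
Pore pressure: u = 9.81×(4.5 − 0) = 44.145 kPa.
Initial effective stress: σ'_0 = σ_v − u = 81.1 − 44.145 = 36.955 kPa.
Stress increase at mid-clay by the 2:1 spreading method:
Δσ = qBL/((B+z)(L+z)) = 86.6×3.6×6.3/((3.6+4.5)(6.3+4.5)) = 22.452 kPa
Final effective stress: σ'_f = σ'_0 + Δσ = 36.955 + 22.452 = 59.407 kPa.
Normally consolidated clay, so the full stress increment lies on the virgin compression line:
S_c = C_c·H/(1+e₀)·log₁₀(σ'_f/σ'_0) = 0.17×4/(1+1.26)×log₁₀(59.407/36.955)
    = 0.30088 × 0.20616 = 0.06203 m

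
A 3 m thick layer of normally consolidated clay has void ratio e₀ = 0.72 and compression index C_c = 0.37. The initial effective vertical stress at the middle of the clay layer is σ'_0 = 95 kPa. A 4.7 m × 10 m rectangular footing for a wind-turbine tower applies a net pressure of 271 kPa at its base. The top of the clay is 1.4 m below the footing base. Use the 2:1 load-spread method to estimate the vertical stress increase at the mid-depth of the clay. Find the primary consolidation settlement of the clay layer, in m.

S_c ≈ 0.242 m

Mid-depth of clay below the footing base: z = 1.4 + 3/2 = 2.9 m.
Stress increase at mid-clay by the 2:1 spreading method:
Δσ = qBL/((B+z)(L+z)) = 271×4.7×10/((4.7+2.9)(10+2.9)) = 129.92 kPa
Final effective stress: σ'_f = σ'_0 + Δσ = 95 + 129.92 = 224.92 kPa.
Normally consolidated clay, so the full stress increment lies on the virgin compression line:
S_c = C_c·H/(1+e₀)·log₁₀(σ'_f/σ'_0) = 0.37×3/(1+0.72)×log₁₀(224.92/95)
    = 0.64535 × 0.3743 = 0.2416 m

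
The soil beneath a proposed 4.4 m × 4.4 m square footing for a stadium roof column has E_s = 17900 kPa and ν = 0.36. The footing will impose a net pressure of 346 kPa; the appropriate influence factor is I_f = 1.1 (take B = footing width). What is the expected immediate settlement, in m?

S_e ≈ 0.0814 m

Immediate (elastic) settlement: S_e = q·B·(1−ν²)/E_s · I_f.
S_e = 346 × 4.4 × (1 − 0.36²) / 17900 × 1.1
    = 346 × 4.4 × 0.8704 / 17900 × 1.1
    = 0.08143 m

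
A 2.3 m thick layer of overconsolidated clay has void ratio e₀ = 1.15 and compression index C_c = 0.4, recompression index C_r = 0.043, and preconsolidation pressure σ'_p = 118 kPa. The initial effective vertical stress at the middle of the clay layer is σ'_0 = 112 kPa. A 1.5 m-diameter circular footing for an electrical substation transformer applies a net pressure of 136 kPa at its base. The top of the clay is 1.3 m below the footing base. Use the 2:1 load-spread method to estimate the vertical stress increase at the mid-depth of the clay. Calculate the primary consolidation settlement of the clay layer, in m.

S_c ≈ 0.0213 m

Mid-depth of clay below the footing base: z = 1.3 + 2.3/2 = 2.45 m.
Stress increase at mid-clay by the 2:1 spreading method:
Δσ ≈ qD²/(D+z)² = 136×1.5²/(1.5+2.45)² = 19.612 kPa
Final effective stress: σ'_f = 112 + 19.612 = 131.61 kPa.
σ'_f = 131.61 > σ'_p = 118 kPa, so the stress path crosses the preconsolidation pressure — recompression up to σ'_p, then virgin compression beyond:
S_c = H/(1+e₀)·[C_r·log₁₀(σ'_p/σ'_0) + C_c·log₁₀(σ'_f/σ'_p)]
    = 2.3/2.15 × [0.043×log₁₀(118/112) + 0.4×log₁₀(131.61/118)]
    = 1.0698 × [0.00097455 + 0.018963] = 0.02133 m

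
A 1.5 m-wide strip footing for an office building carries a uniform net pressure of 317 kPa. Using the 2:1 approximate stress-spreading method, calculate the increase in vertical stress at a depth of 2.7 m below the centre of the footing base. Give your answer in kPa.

By the 2:1 method the load spreads at 1 horizontal : 2 vertical, so at depth z the loaded area has grown by z in each plan dimension:
Δσ = qB/(B+z) = 317×1.5/(1.5+2.7) = 113.21 kPa

Δσ_z ≈ 113 kPa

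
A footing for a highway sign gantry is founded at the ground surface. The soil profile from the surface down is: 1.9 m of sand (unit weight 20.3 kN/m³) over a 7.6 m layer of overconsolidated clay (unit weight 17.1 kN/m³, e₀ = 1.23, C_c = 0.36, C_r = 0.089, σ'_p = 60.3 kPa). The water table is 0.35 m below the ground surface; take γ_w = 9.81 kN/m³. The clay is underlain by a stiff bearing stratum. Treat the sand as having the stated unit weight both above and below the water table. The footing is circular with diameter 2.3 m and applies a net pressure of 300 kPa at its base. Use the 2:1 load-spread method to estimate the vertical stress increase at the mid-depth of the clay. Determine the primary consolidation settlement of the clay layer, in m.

S_c ≈ 0.144 m

Mid-depth of clay below the ground surface: z = 1.9 + 7.6/2 = 5.7 m.
Total vertical stress at mid-clay: σ_v = 20.3×1.9 + 17.1×3.8 = 103.55 kPa.
Pore pressure: u = 9.81×(5.7 − 0.35) = 52.483 kPa.
Initial effective stress: σ'_0 = σ_v − u = 103.55 − 52.483 = 51.067 kPa.
Stress increase at mid-clay by the 2:1 spreading method:
Δσ ≈ qD²/(D+z)² = 300×2.3²/(2.3+5.7)² = 24.797 kPa
Final effective stress: σ'_f = 51.067 + 24.797 = 75.864 kPa.
σ'_f = 75.864 > σ'_p = 60.3 kPa, so the stress path crosses the preconsolidation pressure — recompression up to σ'_p, then virgin compression beyond:
S_c = H/(1+e₀)·[C_r·log₁₀(σ'_p/σ'_0) + C_c·log₁₀(σ'_f/σ'_p)]
    = 7.6/2.23 × [0.089×log₁₀(60.3/51.067) + 0.36×log₁₀(75.864/60.3)]
    = 3.4081 × [0.0064238 + 0.035899] = 0.1442 m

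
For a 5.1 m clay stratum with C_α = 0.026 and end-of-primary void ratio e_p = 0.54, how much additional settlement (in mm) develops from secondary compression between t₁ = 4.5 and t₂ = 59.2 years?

Secondary compression: S_s = C_α·H/(1+e_p)·log₁₀(t₂/t₁)
S_s = 0.026×5.1/(1+0.54)×log₁₀(59.2/4.5)
    = 0.0861 × 1.119 = 0.09636 m

S_s ≈ 96.4 mm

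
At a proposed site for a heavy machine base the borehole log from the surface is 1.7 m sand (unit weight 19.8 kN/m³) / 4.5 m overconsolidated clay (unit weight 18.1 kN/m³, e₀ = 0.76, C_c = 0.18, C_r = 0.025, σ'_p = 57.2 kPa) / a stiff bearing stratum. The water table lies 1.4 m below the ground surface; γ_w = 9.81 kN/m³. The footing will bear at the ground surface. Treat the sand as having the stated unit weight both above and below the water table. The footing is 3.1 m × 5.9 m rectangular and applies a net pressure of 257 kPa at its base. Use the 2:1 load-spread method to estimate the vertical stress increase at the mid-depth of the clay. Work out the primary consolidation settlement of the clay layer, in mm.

S_c ≈ 147 mm

Mid-depth of clay below the ground surface: z = 1.7 + 4.5/2 = 3.95 m.
Total vertical stress at mid-clay: σ_v = 19.8×1.7 + 18.1×2.25 = 74.385 kPa.
Pore pressure: u = 9.81×(3.95 − 1.4) = 25.015 kPa.
Initial effective stress: σ'_0 = σ_v − u = 74.385 − 25.015 = 49.37 kPa.
Stress increase at mid-clay by the 2:1 spreading method:
Δσ = qBL/((B+z)(L+z)) = 257×3.1×5.9/((3.1+3.95)(5.9+3.95)) = 67.69 kPa
Final effective stress: σ'_f = 49.37 + 67.69 = 117.06 kPa.
σ'_f = 117.06 > σ'_p = 57.2 kPa, so the stress path crosses the preconsolidation pressure — recompression up to σ'_p, then virgin compression beyond:
S_c = H/(1+e₀)·[C_r·log₁₀(σ'_p/σ'_0) + C_c·log₁₀(σ'_f/σ'_p)]
    = 4.5/1.76 × [0.025×log₁₀(57.2/49.37) + 0.18×log₁₀(117.06/57.2)]
    = 2.5568 × [0.0015983 + 0.055982] = 0.1472 m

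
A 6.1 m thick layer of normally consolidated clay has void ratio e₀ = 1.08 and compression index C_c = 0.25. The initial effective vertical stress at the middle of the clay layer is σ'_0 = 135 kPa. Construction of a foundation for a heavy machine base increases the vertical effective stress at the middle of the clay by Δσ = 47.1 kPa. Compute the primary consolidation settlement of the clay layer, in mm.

Final effective stress: σ'_f = σ'_0 + Δσ = 135 + 47.1 = 182.1 kPa.
Normally consolidated clay, so the full stress increment lies on the virgin compression line:
S_c = C_c·H/(1+e₀)·log₁₀(σ'_f/σ'_0) = 0.25×6.1/(1+1.08)×log₁₀(182.1/135)
    = 0.73317 × 0.12998 = 0.0953 m

S_c ≈ 95.3 mm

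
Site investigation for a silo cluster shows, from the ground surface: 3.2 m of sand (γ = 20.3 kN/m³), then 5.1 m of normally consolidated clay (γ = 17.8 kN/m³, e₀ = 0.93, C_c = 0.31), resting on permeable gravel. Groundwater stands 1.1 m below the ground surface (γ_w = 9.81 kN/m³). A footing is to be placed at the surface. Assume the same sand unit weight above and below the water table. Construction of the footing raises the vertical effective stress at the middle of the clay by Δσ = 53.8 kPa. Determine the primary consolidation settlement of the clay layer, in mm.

Mid-depth of clay below the ground surface: z = 3.2 + 5.1/2 = 5.75 m.
Total vertical stress at mid-clay: σ_v = 20.3×3.2 + 17.8×2.55 = 110.35 kPa.
Pore pressure: u = 9.81×(5.75 − 1.1) = 45.617 kPa.
Initial effective stress: σ'_0 = σ_v − u = 110.35 − 45.617 = 64.733 kPa.
Final effective stress: σ'_f = σ'_0 + Δσ = 64.733 + 53.8 = 118.53 kPa.
Normally consolidated clay, so the full stress increment lies on the virgin compression line:
S_c = C_c·H/(1+e₀)·log₁₀(σ'_f/σ'_0) = 0.31×5.1/(1+0.93)×log₁₀(118.53/64.733)
    = 0.81917 × 0.2627 = 0.2152 m

S_c ≈ 215 mm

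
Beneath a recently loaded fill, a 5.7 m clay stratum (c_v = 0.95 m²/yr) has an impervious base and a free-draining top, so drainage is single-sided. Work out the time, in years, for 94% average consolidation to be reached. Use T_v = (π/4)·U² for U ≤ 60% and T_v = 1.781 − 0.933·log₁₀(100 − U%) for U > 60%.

t ≈ 36.1 years

Drainage path length: H_d = H = 5.7 m (single drainage).
U > 60%: T_v = 1.781 − 0.933·log₁₀(100 − 94) = 1.055.
t = T_v·H_d²/c_v = 1.055×5.7²/0.95 = 36.08 years.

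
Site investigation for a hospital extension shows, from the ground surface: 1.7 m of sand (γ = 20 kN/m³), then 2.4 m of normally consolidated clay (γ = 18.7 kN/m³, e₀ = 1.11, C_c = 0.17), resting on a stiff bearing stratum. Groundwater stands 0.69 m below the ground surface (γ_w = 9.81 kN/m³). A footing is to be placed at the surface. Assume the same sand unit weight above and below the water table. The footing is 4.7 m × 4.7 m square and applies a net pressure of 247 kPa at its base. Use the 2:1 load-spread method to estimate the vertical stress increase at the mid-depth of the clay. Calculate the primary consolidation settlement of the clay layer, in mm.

S_c ≈ 110 mm

Mid-depth of clay below the ground surface: z = 1.7 + 2.4/2 = 2.9 m.
Total vertical stress at mid-clay: σ_v = 20×1.7 + 18.7×1.2 = 56.44 kPa.
Pore pressure: u = 9.81×(2.9 − 0.69) = 21.68 kPa.
Initial effective stress: σ'_0 = σ_v − u = 56.44 − 21.68 = 34.76 kPa.
Stress increase at mid-clay by the 2:1 spreading method:
Δσ = qBL/((B+z)(L+z)) = 247×4.7×4.7/((4.7+2.9)(4.7+2.9)) = 94.464 kPa
Final effective stress: σ'_f = σ'_0 + Δσ = 34.76 + 94.464 = 129.22 kPa.
Normally consolidated clay, so the full stress increment lies on the virgin compression line:
S_c = C_c·H/(1+e₀)·log₁₀(σ'_f/σ'_0) = 0.17×2.4/(1+1.11)×log₁₀(129.22/34.76)
    = 0.19336 × 0.57025 = 0.1103 m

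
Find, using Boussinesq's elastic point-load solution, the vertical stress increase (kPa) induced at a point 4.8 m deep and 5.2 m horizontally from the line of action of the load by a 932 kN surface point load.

Boussinesq vertical stress below a point load on an elastic half-space:
Δσ_z = 3P/(2πz²) · [1 + (r/z)²]^(−5/2)
r/z = 5.2/4.8 = 1.0833; [1+(r/z)²]^(−5/2) = 0.14356.
Δσ_z = 3×932/(2π×4.8²) × 0.14356 = 19.314 × 0.14356 = 2.773 kPa

Δσ_z ≈ 2.77 kPa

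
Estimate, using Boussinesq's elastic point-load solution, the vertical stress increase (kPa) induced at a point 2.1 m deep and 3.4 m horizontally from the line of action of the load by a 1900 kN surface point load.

Boussinesq vertical stress below a point load on an elastic half-space:
Δσ_z = 3P/(2πz²) · [1 + (r/z)²]^(−5/2)
r/z = 3.4/2.1 = 1.619; [1+(r/z)²]^(−5/2) = 0.040071.
Δσ_z = 3×1900/(2π×2.1²) × 0.040071 = 205.71 × 0.040071 = 8.243 kPa

Δσ_z ≈ 8.24 kPa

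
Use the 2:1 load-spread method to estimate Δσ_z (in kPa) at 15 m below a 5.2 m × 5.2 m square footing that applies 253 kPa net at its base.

By the 2:1 method the load spreads at 1 horizontal : 2 vertical, so at depth z the loaded area has grown by z in each plan dimension:
Δσ = qBL/((B+z)(L+z)) = 253×5.2×5.2/((5.2+15)(5.2+15)) = 16.766 kPa

Δσ_z ≈ 16.8 kPa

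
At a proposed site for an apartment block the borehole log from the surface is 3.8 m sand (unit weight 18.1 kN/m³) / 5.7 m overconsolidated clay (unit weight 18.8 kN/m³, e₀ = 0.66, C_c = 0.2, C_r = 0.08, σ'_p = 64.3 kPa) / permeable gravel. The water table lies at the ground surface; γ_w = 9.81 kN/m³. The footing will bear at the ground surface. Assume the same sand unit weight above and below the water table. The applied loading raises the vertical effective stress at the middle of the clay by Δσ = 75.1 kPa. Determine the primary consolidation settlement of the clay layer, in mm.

S_c ≈ 229 mm

Mid-depth of clay below the ground surface: z = 3.8 + 5.7/2 = 6.65 m.
Total vertical stress at mid-clay: σ_v = 18.1×3.8 + 18.8×2.85 = 122.36 kPa.
Pore pressure: u = 9.81×(6.65 − 0) = 65.237 kPa.
Initial effective stress: σ'_0 = σ_v − u = 122.36 − 65.237 = 57.123 kPa.
Final effective stress: σ'_f = 57.123 + 75.1 = 132.22 kPa.
σ'_f = 132.22 > σ'_p = 64.3 kPa, so the stress path crosses the preconsolidation pressure — recompression up to σ'_p, then virgin compression beyond:
S_c = H/(1+e₀)·[C_r·log₁₀(σ'_p/σ'_0) + C_c·log₁₀(σ'_f/σ'_p)]
    = 5.7/1.66 × [0.08×log₁₀(64.3/57.123) + 0.2×log₁₀(132.22/64.3)]
    = 3.4337 × [0.004112 + 0.062617] = 0.2291 m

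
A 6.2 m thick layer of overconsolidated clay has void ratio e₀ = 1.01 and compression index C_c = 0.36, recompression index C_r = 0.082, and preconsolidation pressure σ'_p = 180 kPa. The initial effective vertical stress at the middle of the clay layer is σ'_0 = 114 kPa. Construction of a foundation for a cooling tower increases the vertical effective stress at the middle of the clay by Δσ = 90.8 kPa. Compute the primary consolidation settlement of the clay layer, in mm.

Final effective stress: σ'_f = 114 + 90.8 = 204.8 kPa.
σ'_f = 204.8 > σ'_p = 180 kPa, so the stress path crosses the preconsolidation pressure — recompression up to σ'_p, then virgin compression beyond:
S_c = H/(1+e₀)·[C_r·log₁₀(σ'_p/σ'_0) + C_c·log₁₀(σ'_f/σ'_p)]
    = 6.2/2.01 × [0.082×log₁₀(180/114) + 0.36×log₁₀(204.8/180)]
    = 3.0846 × [0.016266 + 0.020181] = 0.1124 m

S_c ≈ 112 mm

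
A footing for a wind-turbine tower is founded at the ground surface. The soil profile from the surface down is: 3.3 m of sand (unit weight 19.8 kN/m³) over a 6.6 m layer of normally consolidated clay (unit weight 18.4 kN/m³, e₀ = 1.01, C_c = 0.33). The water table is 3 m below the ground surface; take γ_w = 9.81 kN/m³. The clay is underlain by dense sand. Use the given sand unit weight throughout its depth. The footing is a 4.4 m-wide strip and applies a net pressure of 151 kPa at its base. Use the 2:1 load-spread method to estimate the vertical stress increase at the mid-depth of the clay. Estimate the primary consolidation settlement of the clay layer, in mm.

Mid-depth of clay below the ground surface: z = 3.3 + 6.6/2 = 6.6 m.
Total vertical stress at mid-clay: σ_v = 19.8×3.3 + 18.4×3.3 = 126.06 kPa.
Pore pressure: u = 9.81×(6.6 − 3) = 35.316 kPa.
Initial effective stress: σ'_0 = σ_v − u = 126.06 − 35.316 = 90.744 kPa.
Stress increase at mid-clay by the 2:1 spreading method:
Δσ = qB/(B+z) = 151×4.4/(4.4+6.6) = 60.4 kPa
Final effective stress: σ'_f = σ'_0 + Δσ = 90.744 + 60.4 = 151.14 kPa.
Normally consolidated clay, so the full stress increment lies on the virgin compression line:
S_c = C_c·H/(1+e₀)·log₁₀(σ'_f/σ'_0) = 0.33×6.6/(1+1.01)×log₁₀(151.14/90.744)
    = 1.0836 × 0.22156 = 0.2401 m

S_c ≈ 240 mm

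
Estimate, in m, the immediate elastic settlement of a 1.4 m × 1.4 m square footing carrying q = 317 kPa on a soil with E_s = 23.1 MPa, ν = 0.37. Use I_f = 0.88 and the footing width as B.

Immediate (elastic) settlement: S_e = q·B·(1−ν²)/E_s · I_f.
E_s = 23.1 MPa = 23100 kPa.
S_e = 317 × 1.4 × (1 − 0.37²) / 23100 × 0.88
    = 317 × 1.4 × 0.8631 / 23100 × 0.88
    = 0.01459 m

S_e ≈ 0.0146 m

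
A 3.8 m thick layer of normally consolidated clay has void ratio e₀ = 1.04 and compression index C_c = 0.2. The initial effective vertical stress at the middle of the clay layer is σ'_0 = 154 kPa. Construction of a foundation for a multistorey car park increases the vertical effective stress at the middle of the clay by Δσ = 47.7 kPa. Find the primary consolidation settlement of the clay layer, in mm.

S_c ≈ 43.7 mm

Final effective stress: σ'_f = σ'_0 + Δσ = 154 + 47.7 = 201.7 kPa.
Normally consolidated clay, so the full stress increment lies on the virgin compression line:
S_c = C_c·H/(1+e₀)·log₁₀(σ'_f/σ'_0) = 0.2×3.8/(1+1.04)×log₁₀(201.7/154)
    = 0.37255 × 0.11719 = 0.04366 m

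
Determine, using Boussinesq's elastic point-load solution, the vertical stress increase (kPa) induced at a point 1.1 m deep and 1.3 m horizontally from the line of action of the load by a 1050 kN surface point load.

Boussinesq vertical stress below a point load on an elastic half-space:
Δσ_z = 3P/(2πz²) · [1 + (r/z)²]^(−5/2)
r/z = 1.3/1.1 = 1.1818; [1+(r/z)²]^(−5/2) = 0.11245.
Δσ_z = 3×1050/(2π×1.1²) × 0.11245 = 414.33 × 0.11245 = 46.59 kPa

Δσ_z ≈ 46.6 kPa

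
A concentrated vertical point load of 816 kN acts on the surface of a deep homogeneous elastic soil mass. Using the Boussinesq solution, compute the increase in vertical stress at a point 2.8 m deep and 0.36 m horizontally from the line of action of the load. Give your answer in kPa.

Δσ_z ≈ 47.7 kPa

Boussinesq vertical stress below a point load on an elastic half-space:
Δσ_z = 3P/(2πz²) · [1 + (r/z)²]^(−5/2)
r/z = 0.36/2.8 = 0.12857; [1+(r/z)²]^(−5/2) = 0.95984.
Δσ_z = 3×816/(2π×2.8²) × 0.95984 = 49.695 × 0.95984 = 47.7 kPa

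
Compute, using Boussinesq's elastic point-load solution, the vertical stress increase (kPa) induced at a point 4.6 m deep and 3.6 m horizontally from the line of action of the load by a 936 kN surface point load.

Boussinesq vertical stress below a point load on an elastic half-space:
Δσ_z = 3P/(2πz²) · [1 + (r/z)²]^(−5/2)
r/z = 3.6/4.6 = 0.78261; [1+(r/z)²]^(−5/2) = 0.30288.
Δσ_z = 3×936/(2π×4.6²) × 0.30288 = 21.12 × 0.30288 = 6.397 kPa

Δσ_z ≈ 6.4 kPa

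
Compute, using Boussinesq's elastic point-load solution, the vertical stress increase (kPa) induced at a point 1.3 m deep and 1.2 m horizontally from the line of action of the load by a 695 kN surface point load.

Boussinesq vertical stress below a point load on an elastic half-space:
Δσ_z = 3P/(2πz²) · [1 + (r/z)²]^(−5/2)
r/z = 1.2/1.3 = 0.92308; [1+(r/z)²]^(−5/2) = 0.21422.
Δσ_z = 3×695/(2π×1.3²) × 0.21422 = 196.35 × 0.21422 = 42.06 kPa

Δσ_z ≈ 42.1 kPa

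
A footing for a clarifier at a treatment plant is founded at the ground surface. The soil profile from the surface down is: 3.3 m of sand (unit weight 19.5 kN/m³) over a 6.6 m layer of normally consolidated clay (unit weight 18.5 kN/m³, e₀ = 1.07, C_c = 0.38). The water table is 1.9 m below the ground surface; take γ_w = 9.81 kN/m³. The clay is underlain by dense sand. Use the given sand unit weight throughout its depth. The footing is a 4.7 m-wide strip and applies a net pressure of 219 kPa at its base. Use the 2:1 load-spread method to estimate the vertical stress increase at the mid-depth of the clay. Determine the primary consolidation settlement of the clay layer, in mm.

Mid-depth of clay below the ground surface: z = 3.3 + 6.6/2 = 6.6 m.
Total vertical stress at mid-clay: σ_v = 19.5×3.3 + 18.5×3.3 = 125.4 kPa.
Pore pressure: u = 9.81×(6.6 − 1.9) = 46.107 kPa.
Initial effective stress: σ'_0 = σ_v − u = 125.4 − 46.107 = 79.293 kPa.
Stress increase at mid-clay by the 2:1 spreading method:
Δσ = qB/(B+z) = 219×4.7/(4.7+6.6) = 91.088 kPa
Final effective stress: σ'_f = σ'_0 + Δσ = 79.293 + 91.088 = 170.38 kPa.
Normally consolidated clay, so the full stress increment lies on the virgin compression line:
S_c = C_c·H/(1+e₀)·log₁₀(σ'_f/σ'_0) = 0.38×6.6/(1+1.07)×log₁₀(170.38/79.293)
    = 1.2116 × 0.33218 = 0.4025 m

S_c ≈ 402 mm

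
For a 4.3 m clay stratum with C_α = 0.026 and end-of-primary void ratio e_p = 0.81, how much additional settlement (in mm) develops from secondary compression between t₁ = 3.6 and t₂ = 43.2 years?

Secondary compression: S_s = C_α·H/(1+e_p)·log₁₀(t₂/t₁)
S_s = 0.026×4.3/(1+0.81)×log₁₀(43.2/3.6)
    = 0.06177 × 1.079 = 0.06666 m

S_s ≈ 66.7 mm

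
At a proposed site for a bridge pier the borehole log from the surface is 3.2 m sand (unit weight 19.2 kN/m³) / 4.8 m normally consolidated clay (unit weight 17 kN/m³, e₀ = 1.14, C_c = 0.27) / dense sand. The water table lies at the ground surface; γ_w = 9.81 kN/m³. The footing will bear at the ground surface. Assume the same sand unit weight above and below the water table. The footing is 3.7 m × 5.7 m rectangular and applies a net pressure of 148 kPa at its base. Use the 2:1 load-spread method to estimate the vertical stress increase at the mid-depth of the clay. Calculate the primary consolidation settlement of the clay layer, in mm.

S_c ≈ 128 mm

Mid-depth of clay below the ground surface: z = 3.2 + 4.8/2 = 5.6 m.
Total vertical stress at mid-clay: σ_v = 19.2×3.2 + 17×2.4 = 102.24 kPa.
Pore pressure: u = 9.81×(5.6 − 0) = 54.936 kPa.
Initial effective stress: σ'_0 = σ_v − u = 102.24 − 54.936 = 47.304 kPa.
Stress increase at mid-clay by the 2:1 spreading method:
Δσ = qBL/((B+z)(L+z)) = 148×3.7×5.7/((3.7+5.6)(5.7+5.6)) = 29.701 kPa
Final effective stress: σ'_f = σ'_0 + Δσ = 47.304 + 29.701 = 77.005 kPa.
Normally consolidated clay, so the full stress increment lies on the virgin compression line:
S_c = C_c·H/(1+e₀)·log₁₀(σ'_f/σ'_0) = 0.27×4.8/(1+1.14)×log₁₀(77.005/47.304)
    = 0.60561 × 0.21162 = 0.1282 m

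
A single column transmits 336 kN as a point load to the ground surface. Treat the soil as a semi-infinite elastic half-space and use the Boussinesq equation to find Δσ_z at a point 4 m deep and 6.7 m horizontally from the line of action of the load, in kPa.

Δσ_z ≈ 0.355 kPa

Boussinesq vertical stress below a point load on an elastic half-space:
Δσ_z = 3P/(2πz²) · [1 + (r/z)²]^(−5/2)
r/z = 6.7/4 = 1.675; [1+(r/z)²]^(−5/2) = 0.035394.
Δσ_z = 3×336/(2π×4²) × 0.035394 = 10.027 × 0.035394 = 0.3549 kPa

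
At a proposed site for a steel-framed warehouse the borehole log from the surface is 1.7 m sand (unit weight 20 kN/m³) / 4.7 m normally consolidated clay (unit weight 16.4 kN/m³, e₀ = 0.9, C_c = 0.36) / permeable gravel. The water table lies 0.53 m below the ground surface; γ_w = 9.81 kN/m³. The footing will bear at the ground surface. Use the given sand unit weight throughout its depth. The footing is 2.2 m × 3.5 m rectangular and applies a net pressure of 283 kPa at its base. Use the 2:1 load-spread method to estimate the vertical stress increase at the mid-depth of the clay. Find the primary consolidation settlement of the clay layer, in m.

S_c ≈ 0.308 m

Mid-depth of clay below the ground surface: z = 1.7 + 4.7/2 = 4.05 m.
Total vertical stress at mid-clay: σ_v = 20×1.7 + 16.4×2.35 = 72.54 kPa.
Pore pressure: u = 9.81×(4.05 − 0.53) = 34.531 kPa.
Initial effective stress: σ'_0 = σ_v − u = 72.54 − 34.531 = 38.009 kPa.
Stress increase at mid-clay by the 2:1 spreading method:
Δσ = qBL/((B+z)(L+z)) = 283×2.2×3.5/((2.2+4.05)(3.5+4.05)) = 46.18 kPa
Final effective stress: σ'_f = σ'_0 + Δσ = 38.009 + 46.18 = 84.189 kPa.
Normally consolidated clay, so the full stress increment lies on the virgin compression line:
S_c = C_c·H/(1+e₀)·log₁₀(σ'_f/σ'_0) = 0.36×4.7/(1+0.9)×log₁₀(84.189/38.009)
    = 0.89053 × 0.34537 = 0.3076 m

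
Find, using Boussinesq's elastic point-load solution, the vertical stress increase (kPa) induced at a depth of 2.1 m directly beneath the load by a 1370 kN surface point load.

Δσ_z ≈ 148 kPa

Boussinesq vertical stress below a point load on an elastic half-space:
Δσ_z = 3P/(2πz²) · [1 + (r/z)²]^(−5/2)
r/z = 0/2.1 = 0; [1+(r/z)²]^(−5/2) = 1.
Δσ_z = 3×1370/(2π×2.1²) × 1 = 148.33 × 1 = 148.3 kPa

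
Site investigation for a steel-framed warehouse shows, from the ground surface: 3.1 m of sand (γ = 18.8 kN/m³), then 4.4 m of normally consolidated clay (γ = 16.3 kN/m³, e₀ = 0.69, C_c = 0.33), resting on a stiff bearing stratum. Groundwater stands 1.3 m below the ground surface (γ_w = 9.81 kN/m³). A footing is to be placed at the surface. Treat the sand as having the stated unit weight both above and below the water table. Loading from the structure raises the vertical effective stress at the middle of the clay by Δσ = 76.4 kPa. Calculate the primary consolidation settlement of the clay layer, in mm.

Mid-depth of clay below the ground surface: z = 3.1 + 4.4/2 = 5.3 m.
Total vertical stress at mid-clay: σ_v = 18.8×3.1 + 16.3×2.2 = 94.14 kPa.
Pore pressure: u = 9.81×(5.3 − 1.3) = 39.24 kPa.
Initial effective stress: σ'_0 = σ_v − u = 94.14 − 39.24 = 54.9 kPa.
Final effective stress: σ'_f = σ'_0 + Δσ = 54.9 + 76.4 = 131.3 kPa.
Normally consolidated clay, so the full stress increment lies on the virgin compression line:
S_c = C_c·H/(1+e₀)·log₁₀(σ'_f/σ'_0) = 0.33×4.4/(1+0.69)×log₁₀(131.3/54.9)
    = 0.85917 × 0.37869 = 0.3254 m

S_c ≈ 325 mm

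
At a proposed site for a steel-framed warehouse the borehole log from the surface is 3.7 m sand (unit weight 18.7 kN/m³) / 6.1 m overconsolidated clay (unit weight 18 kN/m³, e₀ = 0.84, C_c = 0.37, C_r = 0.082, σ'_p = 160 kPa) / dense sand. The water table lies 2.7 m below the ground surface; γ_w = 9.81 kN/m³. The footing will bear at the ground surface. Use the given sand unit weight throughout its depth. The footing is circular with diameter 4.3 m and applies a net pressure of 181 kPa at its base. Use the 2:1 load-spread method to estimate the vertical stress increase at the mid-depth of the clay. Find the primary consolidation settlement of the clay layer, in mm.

Mid-depth of clay below the ground surface: z = 3.7 + 6.1/2 = 6.75 m.
Total vertical stress at mid-clay: σ_v = 18.7×3.7 + 18×3.05 = 124.09 kPa.
Pore pressure: u = 9.81×(6.75 − 2.7) = 39.73 kPa.
Initial effective stress: σ'_0 = σ_v − u = 124.09 − 39.73 = 84.36 kPa.
Stress increase at mid-clay by the 2:1 spreading method:
Δσ ≈ qD²/(D+z)² = 181×4.3²/(4.3+6.75)² = 27.409 kPa
Final effective stress: σ'_f = 84.36 + 27.409 = 111.77 kPa.
σ'_f = 111.77 ≤ σ'_p = 160 kPa, so the clay remains overconsolidated and only the recompression index applies:
S_c = C_r·H/(1+e₀)·log₁₀(σ'_f/σ'_0) = 0.082×6.1/1.84×log₁₀(111.77/84.36)
    = 0.27185 × 0.12219 = 0.03322 m

S_c ≈ 33.2 mm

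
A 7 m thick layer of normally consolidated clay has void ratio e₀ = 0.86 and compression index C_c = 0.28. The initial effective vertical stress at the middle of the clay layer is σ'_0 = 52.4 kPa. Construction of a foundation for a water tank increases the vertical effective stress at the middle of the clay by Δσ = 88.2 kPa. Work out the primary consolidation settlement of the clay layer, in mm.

S_c ≈ 452 mm

Final effective stress: σ'_f = σ'_0 + Δσ = 52.4 + 88.2 = 140.6 kPa.
Normally consolidated clay, so the full stress increment lies on the virgin compression line:
S_c = C_c·H/(1+e₀)·log₁₀(σ'_f/σ'_0) = 0.28×7/(1+0.86)×log₁₀(140.6/52.4)
    = 1.0538 × 0.42865 = 0.4517 m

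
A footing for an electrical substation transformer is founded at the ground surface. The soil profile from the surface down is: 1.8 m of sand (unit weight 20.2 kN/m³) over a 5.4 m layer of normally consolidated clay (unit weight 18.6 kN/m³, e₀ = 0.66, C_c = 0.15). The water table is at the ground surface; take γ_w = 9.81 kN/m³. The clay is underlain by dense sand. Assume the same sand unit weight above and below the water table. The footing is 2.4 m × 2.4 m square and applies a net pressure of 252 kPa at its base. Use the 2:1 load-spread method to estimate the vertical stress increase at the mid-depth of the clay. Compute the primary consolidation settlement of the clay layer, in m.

S_c ≈ 0.115 m

Mid-depth of clay below the ground surface: z = 1.8 + 5.4/2 = 4.5 m.
Total vertical stress at mid-clay: σ_v = 20.2×1.8 + 18.6×2.7 = 86.58 kPa.
Pore pressure: u = 9.81×(4.5 − 0) = 44.145 kPa.
Initial effective stress: σ'_0 = σ_v − u = 86.58 − 44.145 = 42.435 kPa.
Stress increase at mid-clay by the 2:1 spreading method:
Δσ = qBL/((B+z)(L+z)) = 252×2.4×2.4/((2.4+4.5)(2.4+4.5)) = 30.488 kPa
Final effective stress: σ'_f = σ'_0 + Δσ = 42.435 + 30.488 = 72.923 kPa.
Normally consolidated clay, so the full stress increment lies on the virgin compression line:
S_c = C_c·H/(1+e₀)·log₁₀(σ'_f/σ'_0) = 0.15×5.4/(1+0.66)×log₁₀(72.923/42.435)
    = 0.48795 × 0.23514 = 0.1147 m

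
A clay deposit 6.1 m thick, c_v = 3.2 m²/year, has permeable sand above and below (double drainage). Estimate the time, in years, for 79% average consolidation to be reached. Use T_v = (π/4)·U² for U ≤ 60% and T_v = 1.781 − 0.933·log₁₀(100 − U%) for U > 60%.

Drainage path length: H_d = H/2 = 3.05 m (double drainage).
U > 60%: T_v = 1.781 − 0.933·log₁₀(100 − 79) = 0.54737.
t = T_v·H_d²/c_v = 0.54737×3.05²/3.2 = 1.591 years.

t ≈ 1.59 years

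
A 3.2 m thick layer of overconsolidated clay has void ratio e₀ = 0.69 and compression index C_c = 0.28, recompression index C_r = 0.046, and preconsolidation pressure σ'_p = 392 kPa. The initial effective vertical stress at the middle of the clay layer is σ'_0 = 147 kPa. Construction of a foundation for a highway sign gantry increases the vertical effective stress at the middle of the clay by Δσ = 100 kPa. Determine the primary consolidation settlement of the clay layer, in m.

S_c ≈ 0.0196 m

Final effective stress: σ'_f = 147 + 100 = 247 kPa.
σ'_f = 247 ≤ σ'_p = 392 kPa, so the clay remains overconsolidated and only the recompression index applies:
S_c = C_r·H/(1+e₀)·log₁₀(σ'_f/σ'_0) = 0.046×3.2/1.69×log₁₀(247/147)
    = 0.087101 × 0.22538 = 0.01963 m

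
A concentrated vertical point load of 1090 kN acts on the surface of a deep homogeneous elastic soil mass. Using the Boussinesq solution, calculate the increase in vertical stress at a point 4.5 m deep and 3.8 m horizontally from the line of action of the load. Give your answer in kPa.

Boussinesq vertical stress below a point load on an elastic half-space:
Δσ_z = 3P/(2πz²) · [1 + (r/z)²]^(−5/2)
r/z = 3.8/4.5 = 0.84444; [1+(r/z)²]^(−5/2) = 0.26035.
Δσ_z = 3×1090/(2π×4.5²) × 0.26035 = 25.701 × 0.26035 = 6.691 kPa

Δσ_z ≈ 6.69 kPa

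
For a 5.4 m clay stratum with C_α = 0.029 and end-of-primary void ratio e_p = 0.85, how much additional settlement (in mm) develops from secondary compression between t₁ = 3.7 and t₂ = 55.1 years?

S_s ≈ 99.3 mm

Secondary compression: S_s = C_α·H/(1+e_p)·log₁₀(t₂/t₁)
S_s = 0.029×5.4/(1+0.85)×log₁₀(55.1/3.7)
    = 0.08465 × 1.173 = 0.09929 m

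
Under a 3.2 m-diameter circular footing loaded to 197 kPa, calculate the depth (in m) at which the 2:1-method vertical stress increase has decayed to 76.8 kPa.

2:1 spreading — at depth z the loaded area has grown by z in each plan dimension:
qD²/(D+z)² = Δσ_z ⇒ z = D(√(q/Δσ_z) − 1) = 3.2×(√(197/76.8) − 1) = 1.925 m

z ≈ 1.93 m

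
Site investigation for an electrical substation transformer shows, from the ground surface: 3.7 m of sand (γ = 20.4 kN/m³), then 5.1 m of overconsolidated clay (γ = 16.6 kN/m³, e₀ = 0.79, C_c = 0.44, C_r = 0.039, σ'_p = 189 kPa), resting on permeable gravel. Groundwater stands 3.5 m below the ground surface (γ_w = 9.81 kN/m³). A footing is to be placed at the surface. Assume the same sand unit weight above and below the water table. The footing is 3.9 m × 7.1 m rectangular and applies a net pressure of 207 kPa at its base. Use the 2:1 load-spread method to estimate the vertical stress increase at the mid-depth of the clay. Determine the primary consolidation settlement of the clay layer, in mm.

S_c ≈ 18.5 mm

Mid-depth of clay below the ground surface: z = 3.7 + 5.1/2 = 6.25 m.
Total vertical stress at mid-clay: σ_v = 20.4×3.7 + 16.6×2.55 = 117.81 kPa.
Pore pressure: u = 9.81×(6.25 − 3.5) = 26.978 kPa.
Initial effective stress: σ'_0 = σ_v − u = 117.81 − 26.978 = 90.832 kPa.
Stress increase at mid-clay by the 2:1 spreading method:
Δσ = qBL/((B+z)(L+z)) = 207×3.9×7.1/((3.9+6.25)(7.1+6.25)) = 42.301 kPa
Final effective stress: σ'_f = 90.832 + 42.301 = 133.13 kPa.
σ'_f = 133.13 ≤ σ'_p = 189 kPa, so the clay remains overconsolidated and only the recompression index applies:
S_c = C_r·H/(1+e₀)·log₁₀(σ'_f/σ'_0) = 0.039×5.1/1.79×log₁₀(133.13/90.832)
    = 0.11112 × 0.16604 = 0.01845 m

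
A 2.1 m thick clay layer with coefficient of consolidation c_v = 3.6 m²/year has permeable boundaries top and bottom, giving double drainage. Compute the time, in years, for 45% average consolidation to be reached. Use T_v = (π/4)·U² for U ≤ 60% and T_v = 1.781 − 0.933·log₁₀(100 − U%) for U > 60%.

t ≈ 0.0487 years

Drainage path length: H_d = H/2 = 1.05 m (double drainage).
U ≤ 60%: T_v = (π/4)·U² = (π/4)×0.45² = 0.15904.
t = T_v·H_d²/c_v = 0.15904×1.05²/3.6 = 0.04871 years.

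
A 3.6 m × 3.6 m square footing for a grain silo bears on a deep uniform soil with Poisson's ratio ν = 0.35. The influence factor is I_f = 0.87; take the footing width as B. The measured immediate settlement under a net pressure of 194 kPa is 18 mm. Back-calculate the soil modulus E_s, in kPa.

S_e = q·B·(1−ν²)/E_s · I_f  ⇒  E_s = q·B·(1−ν²)·I_f / S_e.
E_s = 194 × 3.6 × 0.8775 × 0.87 / 0.018 = 29620 kPa

E_s ≈ 29600 kPa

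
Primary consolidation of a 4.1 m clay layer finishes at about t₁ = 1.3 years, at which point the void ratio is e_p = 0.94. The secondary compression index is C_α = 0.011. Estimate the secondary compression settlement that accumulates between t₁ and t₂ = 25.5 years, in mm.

Secondary compression: S_s = C_α·H/(1+e_p)·log₁₀(t₂/t₁)
S_s = 0.011×4.1/(1+0.94)×log₁₀(25.5/1.3)
    = 0.02325 × 1.293 = 0.03005 m

S_s ≈ 30 mm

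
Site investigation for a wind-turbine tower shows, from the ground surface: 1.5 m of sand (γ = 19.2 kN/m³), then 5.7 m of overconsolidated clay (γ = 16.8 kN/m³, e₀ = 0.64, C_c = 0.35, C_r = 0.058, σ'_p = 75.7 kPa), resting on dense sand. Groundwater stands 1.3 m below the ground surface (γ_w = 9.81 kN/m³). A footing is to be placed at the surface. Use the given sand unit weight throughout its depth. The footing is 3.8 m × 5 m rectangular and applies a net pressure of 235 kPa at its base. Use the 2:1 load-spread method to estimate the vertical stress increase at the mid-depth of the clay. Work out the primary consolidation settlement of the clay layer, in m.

Mid-depth of clay below the ground surface: z = 1.5 + 5.7/2 = 4.35 m.
Total vertical stress at mid-clay: σ_v = 19.2×1.5 + 16.8×2.85 = 76.68 kPa.
Pore pressure: u = 9.81×(4.35 − 1.3) = 29.921 kPa.
Initial effective stress: σ'_0 = σ_v − u = 76.68 − 29.921 = 46.759 kPa.
Stress increase at mid-clay by the 2:1 spreading method:
Δσ = qBL/((B+z)(L+z)) = 235×3.8×5/((3.8+4.35)(5+4.35)) = 58.594 kPa
Final effective stress: σ'_f = 46.759 + 58.594 = 105.35 kPa.
σ'_f = 105.35 > σ'_p = 75.7 kPa, so the stress path crosses the preconsolidation pressure — recompression up to σ'_p, then virgin compression beyond:
S_c = H/(1+e₀)·[C_r·log₁₀(σ'_p/σ'_0) + C_c·log₁₀(σ'_f/σ'_p)]
    = 5.7/1.64 × [0.058×log₁₀(75.7/46.759) + 0.35×log₁₀(105.35/75.7)]
    = 3.4756 × [0.012135 + 0.050239] = 0.2168 m

S_c ≈ 0.217 m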